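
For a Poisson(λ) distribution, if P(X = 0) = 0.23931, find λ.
λ = 1.4300

For a Poisson(λ) distribution, the PMF at 0 is:
P(X = 0) = λ^0 e^(-λ) / 0! = e^(-λ)

Given P(X = 0) = 0.23931:
e^(-λ) = 0.23931
-λ = ln(0.23931)
λ = -ln(0.23931) = 1.4300

Verification: e^(-1.4300) = 0.23931 ✓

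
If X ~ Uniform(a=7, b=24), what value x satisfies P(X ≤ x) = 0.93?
22.8100

We have X ~ Uniform(a=7, b=24).

We want to find x such that P(X ≤ x) = 0.93.

This is the 93rd percentile, which means 93% of values fall below this point.

Using the inverse CDF (quantile function):
x = F⁻¹(0.93) = 22.8100

Verification: P(X ≤ 22.8100) = 0.93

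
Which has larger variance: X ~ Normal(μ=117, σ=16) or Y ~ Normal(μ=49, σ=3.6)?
X has larger variance (256.0000 > 12.9600)

Compute the variance for each distribution:

X ~ Normal(μ=117, σ=16):
Var(X) = 256.0000

Y ~ Normal(μ=49, σ=3.6):
Var(Y) = 12.9600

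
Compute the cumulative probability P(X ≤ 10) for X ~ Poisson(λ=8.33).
0.781837

We have X ~ Poisson(λ=8.33).

The CDF gives us P(X ≤ k).

Using the CDF:
P(X ≤ 10) = 0.781837

This means there's approximately a 78.2% chance that X is at most 10.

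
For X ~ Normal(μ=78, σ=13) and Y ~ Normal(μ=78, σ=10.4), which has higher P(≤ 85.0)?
Y has higher probability (P(Y ≤ 85.0) = 0.7496 > P(X ≤ 85.0) = 0.7049)

Compute P(≤ 85.0) for each distribution:

X ~ Normal(μ=78, σ=13):
P(X ≤ 85.0) = 0.7049

Y ~ Normal(μ=78, σ=10.4):
P(Y ≤ 85.0) = 0.7496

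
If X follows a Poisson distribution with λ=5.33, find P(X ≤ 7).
0.829970

We have X ~ Poisson(λ=5.33).

The CDF gives us P(X ≤ k).

Using the CDF:
P(X ≤ 7) = 0.829970

This means there's approximately a 83.0% chance that X is at most 7.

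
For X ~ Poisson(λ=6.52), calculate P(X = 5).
0.144696

We have X ~ Poisson(λ=6.52).

For a Poisson distribution, the PMF gives us the probability of each outcome.

Using the PMF formula:
P(X = 5) = 0.144696

Rounded to 4 decimal places: 0.1447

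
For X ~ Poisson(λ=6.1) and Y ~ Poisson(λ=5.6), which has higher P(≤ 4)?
Y has higher probability (P(Y ≤ 4) = 0.3422 > P(X ≤ 4) = 0.2719)

Compute P(≤ 4) for each distribution:

X ~ Poisson(λ=6.1):
P(X ≤ 4) = 0.2719

Y ~ Poisson(λ=5.6):
P(Y ≤ 4) = 0.3422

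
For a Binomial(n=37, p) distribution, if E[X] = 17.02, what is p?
p = 0.46

For a Binomial(n, p) distribution:
E[X] = n × p

Given n = 37 and E[X] = 17.02:
17.02 = 37 × p
p = 17.02 / 37 = 0.46

Verification: Binomial(37, 0.46) has E[X] = 17.02 ✓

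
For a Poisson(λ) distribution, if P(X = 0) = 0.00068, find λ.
λ = 7.2934

For a Poisson(λ) distribution, the PMF at 0 is:
P(X = 0) = λ^0 e^(-λ) / 0! = e^(-λ)

Given P(X = 0) = 0.00068:
e^(-λ) = 0.00068
-λ = ln(0.00068)
λ = -ln(0.00068) = 7.2934

Verification: e^(-7.2934) = 0.00068 ✓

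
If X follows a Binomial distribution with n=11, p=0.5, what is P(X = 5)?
0.225586

We have X ~ Binomial(n=11, p=0.5).

For a Binomial distribution, the PMF gives us the probability of each outcome.

Using the PMF formula:
P(X = 5) = 0.225586

Rounded to 4 decimal places: 0.2256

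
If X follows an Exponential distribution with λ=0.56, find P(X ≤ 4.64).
0.925607

We have X ~ Exponential(λ=0.56).

The CDF gives us P(X ≤ k).

Using the CDF:
P(X ≤ 4.64) = 0.925607

This means there's approximately a 92.6% chance that X is at most 4.64.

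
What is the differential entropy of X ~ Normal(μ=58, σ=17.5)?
4.2811 nats

We have X ~ Normal(μ=58, σ=17.5).

The differential entropy measures the uncertainty or information content of the distribution.

For a Normal distribution with μ=58, σ=17.5:
h(X) = 4.2811 nats

(In bits, this would be 6.1764 bits.)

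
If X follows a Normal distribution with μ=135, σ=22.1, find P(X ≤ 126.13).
0.344078

We have X ~ Normal(μ=135, σ=22.1).

The CDF gives us P(X ≤ k).

Using the CDF:
P(X ≤ 126.13) = 0.344078

This means there's approximately a 34.4% chance that X is at most 126.13.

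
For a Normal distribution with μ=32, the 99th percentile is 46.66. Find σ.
σ = 6.3017

For X ~ Normal(μ, σ), the p-th percentile satisfies x = μ + z_p × σ,
where z_p = Φ⁻¹(p) is the standard normal quantile.

Step 1: z_{0.99} = Φ⁻¹(0.99) = 2.3263

Step 2: Solve for σ:
46.66 = 32 + 2.3263 × σ
σ = (46.66 - 32) / 2.3263
σ = 14.66 / 2.3263
σ = 6.3017

Verification: μ + z × σ = 32 + 2.3263 × 6.3017 = 46.66 ✓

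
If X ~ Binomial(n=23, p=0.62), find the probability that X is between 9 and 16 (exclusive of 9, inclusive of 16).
0.809682

We have X ~ Binomial(n=23, p=0.62).

To find P(9 < X ≤ 16), we use:
P(9 < X ≤ 16) = P(X ≤ 16) - P(X ≤ 9)
                 = F(16) - F(9)
                 = 0.831632 - 0.021951
                 = 0.809682

So there's approximately a 81.0% chance that X falls in this range.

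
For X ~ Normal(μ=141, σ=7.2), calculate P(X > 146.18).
0.235934

We have X ~ Normal(μ=141, σ=7.2).

P(X > 146.18) = 1 - P(X ≤ 146.18)
                = 1 - F(146.18)
                = 1 - 0.764066
                = 0.235934

So there's approximately a 23.6% chance that X exceeds 146.18.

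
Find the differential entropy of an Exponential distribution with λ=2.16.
0.2299 nats

We have X ~ Exponential(λ=2.16).

The differential entropy measures the uncertainty or information content of the distribution.

For an Exponential distribution with λ=2.16:
h(X) = 0.2299 nats

(In bits, this would be 0.3317 bits.)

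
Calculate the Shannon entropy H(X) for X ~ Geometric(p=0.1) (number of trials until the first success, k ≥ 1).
3.2508 nats

We have X ~ Geometric(p=0.1) (number of trials until the first success, k ≥ 1).

The Shannon entropy measures the uncertainty or information content of the distribution.

For a Geometric distribution with p=0.1 (number of trials until the first success, k ≥ 1):
H(X) = 3.2508 nats

(In bits, this would be 4.6900 bits.)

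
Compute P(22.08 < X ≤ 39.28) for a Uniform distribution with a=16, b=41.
0.688000

We have X ~ Uniform(a=16, b=41).

To find P(22.08 < X ≤ 39.28), we use:
P(22.08 < X ≤ 39.28) = P(X ≤ 39.28) - P(X ≤ 22.08)
                 = F(39.28) - F(22.08)
                 = 0.931200 - 0.243200
                 = 0.688000

So there's approximately a 68.8% chance that X falls in this range.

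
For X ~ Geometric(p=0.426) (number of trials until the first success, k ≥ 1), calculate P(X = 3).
0.140357

We have X ~ Geometric(p=0.426) (number of trials until the first success, k ≥ 1).

For a Geometric distribution, the PMF gives us the probability of each outcome.

Using the PMF formula:
P(X = 3) = 0.140357

Rounded to 4 decimal places: 0.1404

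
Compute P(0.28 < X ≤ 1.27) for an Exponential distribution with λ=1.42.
0.507193

We have X ~ Exponential(λ=1.42).

To find P(0.28 < X ≤ 1.27), we use:
P(0.28 < X ≤ 1.27) = P(X ≤ 1.27) - P(X ≤ 0.28)
                 = F(1.27) - F(0.28)
                 = 0.835262 - 0.328069
                 = 0.507193

So there's approximately a 50.7% chance that X falls in this range.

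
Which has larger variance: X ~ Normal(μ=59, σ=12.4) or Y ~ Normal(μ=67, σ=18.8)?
Y has larger variance (353.4400 > 153.7600)

Compute the variance for each distribution:

X ~ Normal(μ=59, σ=12.4):
Var(X) = 153.7600

Y ~ Normal(μ=67, σ=18.8):
Var(Y) = 353.4400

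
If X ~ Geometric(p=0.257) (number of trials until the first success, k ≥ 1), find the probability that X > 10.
0.051273

We have X ~ Geometric(p=0.257) (number of trials until the first success, k ≥ 1).

P(X > 10) = 1 - P(X ≤ 10)
                = 1 - F(10)
                = 1 - 0.948727
                = 0.051273

So there's approximately a 5.1% chance that X exceeds 10.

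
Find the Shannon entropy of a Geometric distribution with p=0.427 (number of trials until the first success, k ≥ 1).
1.5982 nats

We have X ~ Geometric(p=0.427) (number of trials until the first success, k ≥ 1).

The Shannon entropy measures the uncertainty or information content of the distribution.

For a Geometric distribution with p=0.427 (number of trials until the first success, k ≥ 1):
H(X) = 1.5982 nats

(In bits, this would be 2.3058 bits.)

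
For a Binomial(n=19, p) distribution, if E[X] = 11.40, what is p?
p = 0.6

For a Binomial(n, p) distribution:
E[X] = n × p

Given n = 19 and E[X] = 11.40:
11.40 = 19 × p
p = 11.40 / 19 = 0.6

Verification: Binomial(19, 0.6) has E[X] = 11.40 ✓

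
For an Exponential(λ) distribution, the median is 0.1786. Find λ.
λ = 3.8810

For X ~ Exponential(λ), the CDF is F(x) = 1 - e^(-λx).
The median m satisfies F(m) = 0.5:
1 - e^(-λm) = 0.5
e^(-λm) = 0.5
λm = ln(2)
m = ln(2) / λ

Given m = 0.1786:
λ = ln(2) / 0.1786 = 0.693147 / 0.1786 = 3.8810

Verification: ln(2) / 3.8810 = 0.1786 ✓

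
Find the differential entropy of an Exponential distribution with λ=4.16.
-0.4255 nats

We have X ~ Exponential(λ=4.16).

The differential entropy measures the uncertainty or information content of the distribution.

For an Exponential distribution with λ=4.16:
h(X) = -0.4255 nats

(In bits, this would be -0.6139 bits.)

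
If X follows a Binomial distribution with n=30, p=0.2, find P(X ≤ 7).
0.760791

We have X ~ Binomial(n=30, p=0.2).

The CDF gives us P(X ≤ k).

Using the CDF:
P(X ≤ 7) = 0.760791

This means there's approximately a 76.1% chance that X is at most 7.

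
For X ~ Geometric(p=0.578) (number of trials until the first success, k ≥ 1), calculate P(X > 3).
0.075151

We have X ~ Geometric(p=0.578) (number of trials until the first success, k ≥ 1).

P(X > 3) = 1 - P(X ≤ 3)
                = 1 - F(3)
                = 1 - 0.924849
                = 0.075151

So there's approximately a 7.5% chance that X exceeds 3.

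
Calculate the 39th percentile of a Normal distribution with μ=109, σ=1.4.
108.6090

We have X ~ Normal(μ=109, σ=1.4).

We want to find x such that P(X ≤ x) = 0.39.

This is the 39th percentile, which means 39% of values fall below this point.

Using the inverse CDF (quantile function):
x = F⁻¹(0.39) = 108.6090

Verification: P(X ≤ 108.6090) = 0.39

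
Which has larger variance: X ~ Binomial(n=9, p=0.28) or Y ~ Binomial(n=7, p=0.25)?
X has larger variance (1.8144 > 1.3125)

Compute the variance for each distribution:

X ~ Binomial(n=9, p=0.28):
Var(X) = 1.8144

Y ~ Binomial(n=7, p=0.25):
Var(Y) = 1.3125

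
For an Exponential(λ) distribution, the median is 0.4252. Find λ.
λ = 1.6302

For X ~ Exponential(λ), the CDF is F(x) = 1 - e^(-λx).
The median m satisfies F(m) = 0.5:
1 - e^(-λm) = 0.5
e^(-λm) = 0.5
λm = ln(2)
m = ln(2) / λ

Given m = 0.4252:
λ = ln(2) / 0.4252 = 0.693147 / 0.4252 = 1.6302

Verification: ln(2) / 1.6302 = 0.4252 ✓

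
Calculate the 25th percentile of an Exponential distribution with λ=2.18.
0.1320

We have X ~ Exponential(λ=2.18).

We want to find x such that P(X ≤ x) = 0.25.

This is the 25th percentile, which means 25% of values fall below this point.

Using the inverse CDF (quantile function):
x = F⁻¹(0.25) = 0.1320

Verification: P(X ≤ 0.1320) = 0.25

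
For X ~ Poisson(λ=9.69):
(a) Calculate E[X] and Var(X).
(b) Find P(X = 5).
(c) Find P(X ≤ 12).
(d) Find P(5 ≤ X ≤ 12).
(a) E[X] = 9.6900, Var(X) = 9.6900
(b) P(X = 5) = 0.044068
(c) P(X ≤ 12) = 0.819991
(d) P(5 ≤ X ≤ 12) = 0.784298

We have X ~ Poisson(λ=9.69).

(a) Moments:
E[X] = 9.6900
Var(X) = 9.6900
σ = √Var(X) = 3.1129

(b) Point probability using PMF:
P(X = 5) = 0.044068

(c) Cumulative probability using CDF:
P(X ≤ 12) = F(12) = 0.819991

(d) Range probability:
P(5 ≤ X ≤ 12) = P(X ≤ 12) - P(X ≤ 4)
                   = F(12) - F(4)
                   = 0.819991 - 0.035693
                   = 0.784298

This means approximately 78.4% of outcomes fall in the interval [5, 12].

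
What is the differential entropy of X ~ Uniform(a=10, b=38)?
3.3322 nats

We have X ~ Uniform(a=10, b=38).

The differential entropy measures the uncertainty or information content of the distribution.

For a Uniform distribution with a=10, b=38:
h(X) = 3.3322 nats

(In bits, this would be 4.8074 bits.)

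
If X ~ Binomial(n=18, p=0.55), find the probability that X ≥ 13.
0.107697

We have X ~ Binomial(n=18, p=0.55).

For discrete distributions, P(X ≥ 13) = 1 - P(X ≤ 12).

P(X ≤ 12) = 0.892303
P(X ≥ 13) = 1 - 0.892303 = 0.107697

So there's approximately a 10.8% chance that X is at least 13.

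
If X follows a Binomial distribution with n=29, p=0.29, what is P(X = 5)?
0.065591

We have X ~ Binomial(n=29, p=0.29).

For a Binomial distribution, the PMF gives us the probability of each outcome.

Using the PMF formula:
P(X = 5) = 0.065591

Rounded to 4 decimal places: 0.0656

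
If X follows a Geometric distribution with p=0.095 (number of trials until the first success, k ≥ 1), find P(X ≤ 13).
0.726831

We have X ~ Geometric(p=0.095) (number of trials until the first success, k ≥ 1).

The CDF gives us P(X ≤ k).

Using the CDF:
P(X ≤ 13) = 0.726831

This means there's approximately a 72.7% chance that X is at most 13.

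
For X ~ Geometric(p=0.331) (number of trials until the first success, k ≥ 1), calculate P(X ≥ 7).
0.089651

We have X ~ Geometric(p=0.331) (number of trials until the first success, k ≥ 1).

For discrete distributions, P(X ≥ 7) = 1 - P(X ≤ 6).

P(X ≤ 6) = 0.910349
P(X ≥ 7) = 1 - 0.910349 = 0.089651

So there's approximately a 9.0% chance that X is at least 7.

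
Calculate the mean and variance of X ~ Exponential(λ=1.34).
E[X] = 0.7463, Var(X) = 0.5569

We have X ~ Exponential(λ=1.34).

For an Exponential distribution with λ=1.34:

Expected value:
E[X] = 0.7463

Variance:
Var(X) = 0.5569

Standard deviation:
σ = √Var(X) = 0.7463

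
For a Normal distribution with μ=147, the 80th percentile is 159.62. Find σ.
σ = 14.9949

For X ~ Normal(μ, σ), the p-th percentile satisfies x = μ + z_p × σ,
where z_p = Φ⁻¹(p) is the standard normal quantile.

Step 1: z_{0.8} = Φ⁻¹(0.8) = 0.8416

Step 2: Solve for σ:
159.62 = 147 + 0.8416 × σ
σ = (159.62 - 147) / 0.8416
σ = 12.62 / 0.8416
σ = 14.9949

Verification: μ + z × σ = 147 + 0.8416 × 14.9949 = 159.62 ✓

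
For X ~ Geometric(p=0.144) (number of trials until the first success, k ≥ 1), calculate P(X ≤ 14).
0.886595

We have X ~ Geometric(p=0.144) (number of trials until the first success, k ≥ 1).

The CDF gives us P(X ≤ k).

Using the CDF:
P(X ≤ 14) = 0.886595

This means there's approximately a 88.7% chance that X is at most 14.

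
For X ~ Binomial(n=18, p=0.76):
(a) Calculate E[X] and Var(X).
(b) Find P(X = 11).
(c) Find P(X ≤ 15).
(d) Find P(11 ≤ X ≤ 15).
(a) E[X] = 13.6800, Var(X) = 3.2832
(b) P(X = 11) = 0.071315
(c) P(X ≤ 15) = 0.842994
(d) P(11 ≤ X ≤ 15) = 0.797213

We have X ~ Binomial(n=18, p=0.76).

(a) Moments:
E[X] = 13.6800
Var(X) = 3.2832
σ = √Var(X) = 1.8120

(b) Point probability using PMF:
P(X = 11) = 0.071315

(c) Cumulative probability using CDF:
P(X ≤ 15) = F(15) = 0.842994

(d) Range probability:
P(11 ≤ X ≤ 15) = P(X ≤ 15) - P(X ≤ 10)
                   = F(15) - F(10)
                   = 0.842994 - 0.045780
                   = 0.797213

This means approximately 79.7% of outcomes fall in the interval [11, 15].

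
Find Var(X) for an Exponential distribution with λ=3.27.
0.0935

We have X ~ Exponential(λ=3.27).

For an Exponential distribution with λ=3.27:
Var(X) = 0.0935

The variance measures the spread of the distribution around the mean.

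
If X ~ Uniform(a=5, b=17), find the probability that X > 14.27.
0.227500

We have X ~ Uniform(a=5, b=17).

P(X > 14.27) = 1 - P(X ≤ 14.27)
                = 1 - F(14.27)
                = 1 - 0.772500
                = 0.227500

So there's approximately a 22.8% chance that X exceeds 14.27.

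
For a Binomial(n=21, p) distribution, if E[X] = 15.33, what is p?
p = 0.73

For a Binomial(n, p) distribution:
E[X] = n × p

Given n = 21 and E[X] = 15.33:
15.33 = 21 × p
p = 15.33 / 21 = 0.73

Verification: Binomial(21, 0.73) has E[X] = 15.33 ✓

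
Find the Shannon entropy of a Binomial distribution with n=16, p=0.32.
2.0385 nats

We have X ~ Binomial(n=16, p=0.32).

The Shannon entropy measures the uncertainty or information content of the distribution.

For a Binomial distribution with n=16, p=0.32:
H(X) = 2.0385 nats

(In bits, this would be 2.9409 bits.)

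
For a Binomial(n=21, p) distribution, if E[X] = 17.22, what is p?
p = 0.82

For a Binomial(n, p) distribution:
E[X] = n × p

Given n = 21 and E[X] = 17.22:
17.22 = 21 × p
p = 17.22 / 21 = 0.82

Verification: Binomial(21, 0.82) has E[X] = 17.22 ✓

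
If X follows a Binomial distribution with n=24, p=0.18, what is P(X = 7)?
0.072602

We have X ~ Binomial(n=24, p=0.18).

For a Binomial distribution, the PMF gives us the probability of each outcome.

Using the PMF formula:
P(X = 7) = 0.072602

Rounded to 4 decimal places: 0.0726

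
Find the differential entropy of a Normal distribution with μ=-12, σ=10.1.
3.7315 nats

We have X ~ Normal(μ=-12, σ=10.1).

The differential entropy measures the uncertainty or information content of the distribution.

For a Normal distribution with μ=-12, σ=10.1:
h(X) = 3.7315 nats

(In bits, this would be 5.3834 bits.)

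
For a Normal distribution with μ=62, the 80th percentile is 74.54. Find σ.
σ = 14.8998

For X ~ Normal(μ, σ), the p-th percentile satisfies x = μ + z_p × σ,
where z_p = Φ⁻¹(p) is the standard normal quantile.

Step 1: z_{0.8} = Φ⁻¹(0.8) = 0.8416

Step 2: Solve for σ:
74.54 = 62 + 0.8416 × σ
σ = (74.54 - 62) / 0.8416
σ = 12.54 / 0.8416
σ = 14.8998

Verification: μ + z × σ = 62 + 0.8416 × 14.8998 = 74.54 ✓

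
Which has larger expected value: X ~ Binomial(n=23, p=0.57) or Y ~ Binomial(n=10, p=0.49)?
X has larger mean (13.1100 > 4.9000)

Compute the expected value for each distribution:

X ~ Binomial(n=23, p=0.57):
E[X] = 13.1100

Y ~ Binomial(n=10, p=0.49):
E[Y] = 4.9000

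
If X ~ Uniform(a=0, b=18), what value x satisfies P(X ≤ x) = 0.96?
17.2800

We have X ~ Uniform(a=0, b=18).

We want to find x such that P(X ≤ x) = 0.96.

This is the 96th percentile, which means 96% of values fall below this point.

Using the inverse CDF (quantile function):
x = F⁻¹(0.96) = 17.2800

Verification: P(X ≤ 17.2800) = 0.96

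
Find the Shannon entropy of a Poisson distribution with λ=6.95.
2.3752 nats

We have X ~ Poisson(λ=6.95).

The Shannon entropy measures the uncertainty or information content of the distribution.

For a Poisson distribution with λ=6.95:
H(X) = 2.3752 nats

(In bits, this would be 3.4267 bits.)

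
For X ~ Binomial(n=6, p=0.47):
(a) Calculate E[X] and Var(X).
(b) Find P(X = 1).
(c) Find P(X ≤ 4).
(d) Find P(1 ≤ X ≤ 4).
(a) E[X] = 2.8200, Var(X) = 1.4946
(b) P(X = 1) = 0.117931
(c) P(X ≤ 4) = 0.916289
(d) P(1 ≤ X ≤ 4) = 0.894125

We have X ~ Binomial(n=6, p=0.47).

(a) Moments:
E[X] = 2.8200
Var(X) = 1.4946
σ = √Var(X) = 1.2225

(b) Point probability using PMF:
P(X = 1) = 0.117931

(c) Cumulative probability using CDF:
P(X ≤ 4) = F(4) = 0.916289

(d) Range probability:
P(1 ≤ X ≤ 4) = P(X ≤ 4) - P(X ≤ 0)
                   = F(4) - F(0)
                   = 0.916289 - 0.022164
                   = 0.894125

This means approximately 89.4% of outcomes fall in the interval [1, 4].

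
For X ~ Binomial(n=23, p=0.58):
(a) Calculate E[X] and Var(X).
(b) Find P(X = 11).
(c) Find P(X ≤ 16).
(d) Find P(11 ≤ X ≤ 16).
(a) E[X] = 13.3400, Var(X) = 5.6028
(b) P(X = 11) = 0.101789
(c) P(X ≤ 16) = 0.911235
(d) P(11 ≤ X ≤ 16) = 0.795555

We have X ~ Binomial(n=23, p=0.58).

(a) Moments:
E[X] = 13.3400
Var(X) = 5.6028
σ = √Var(X) = 2.3670

(b) Point probability using PMF:
P(X = 11) = 0.101789

(c) Cumulative probability using CDF:
P(X ≤ 16) = F(16) = 0.911235

(d) Range probability:
P(11 ≤ X ≤ 16) = P(X ≤ 16) - P(X ≤ 10)
                   = F(16) - F(10)
                   = 0.911235 - 0.115680
                   = 0.795555

This means approximately 79.6% of outcomes fall in the interval [11, 16].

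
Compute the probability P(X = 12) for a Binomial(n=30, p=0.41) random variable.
0.146462

We have X ~ Binomial(n=30, p=0.41).

For a Binomial distribution, the PMF gives us the probability of each outcome.

Using the PMF formula:
P(X = 12) = 0.146462

Rounded to 4 decimal places: 0.1465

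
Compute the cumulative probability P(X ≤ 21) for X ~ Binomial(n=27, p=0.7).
0.864201

We have X ~ Binomial(n=27, p=0.7).

The CDF gives us P(X ≤ k).

Using the CDF:
P(X ≤ 21) = 0.864201

This means there's approximately a 86.4% chance that X is at most 21.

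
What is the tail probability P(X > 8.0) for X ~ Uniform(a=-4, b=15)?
0.368421

We have X ~ Uniform(a=-4, b=15).

P(X > 8.0) = 1 - P(X ≤ 8.0)
                = 1 - F(8.0)
                = 1 - 0.631579
                = 0.368421

So there's approximately a 36.8% chance that X exceeds 8.0.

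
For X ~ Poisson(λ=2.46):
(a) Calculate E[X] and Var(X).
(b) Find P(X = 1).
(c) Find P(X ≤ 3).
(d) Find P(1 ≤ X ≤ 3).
(a) E[X] = 2.4600, Var(X) = 2.4600
(b) P(X = 1) = 0.210170
(c) P(X ≤ 3) = 0.766091
(d) P(1 ≤ X ≤ 3) = 0.680656

We have X ~ Poisson(λ=2.46).

(a) Moments:
E[X] = 2.4600
Var(X) = 2.4600
σ = √Var(X) = 1.5684

(b) Point probability using PMF:
P(X = 1) = 0.210170

(c) Cumulative probability using CDF:
P(X ≤ 3) = F(3) = 0.766091

(d) Range probability:
P(1 ≤ X ≤ 3) = P(X ≤ 3) - P(X ≤ 0)
                   = F(3) - F(0)
                   = 0.766091 - 0.085435
                   = 0.680656

This means approximately 68.1% of outcomes fall in the interval [1, 3].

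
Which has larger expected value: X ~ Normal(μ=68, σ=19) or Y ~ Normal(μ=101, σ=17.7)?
Y has larger mean (101.0000 > 68.0000)

Compute the expected value for each distribution:

X ~ Normal(μ=68, σ=19):
E[X] = 68.0000

Y ~ Normal(μ=101, σ=17.7):
E[Y] = 101.0000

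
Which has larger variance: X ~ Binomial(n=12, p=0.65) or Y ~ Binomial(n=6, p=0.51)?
X has larger variance (2.7300 > 1.4994)

Compute the variance for each distribution:

X ~ Binomial(n=12, p=0.65):
Var(X) = 2.7300

Y ~ Binomial(n=6, p=0.51):
Var(Y) = 1.4994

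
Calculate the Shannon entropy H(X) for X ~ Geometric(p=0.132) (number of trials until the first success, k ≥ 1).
2.9558 nats

We have X ~ Geometric(p=0.132) (number of trials until the first success, k ≥ 1).

The Shannon entropy measures the uncertainty or information content of the distribution.

For a Geometric distribution with p=0.132 (number of trials until the first success, k ≥ 1):
H(X) = 2.9558 nats

(In bits, this would be 4.2644 bits.)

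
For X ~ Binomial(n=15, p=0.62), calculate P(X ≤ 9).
0.533472

We have X ~ Binomial(n=15, p=0.62).

The CDF gives us P(X ≤ k).

Using the CDF:
P(X ≤ 9) = 0.533472

This means there's approximately a 53.3% chance that X is at most 9.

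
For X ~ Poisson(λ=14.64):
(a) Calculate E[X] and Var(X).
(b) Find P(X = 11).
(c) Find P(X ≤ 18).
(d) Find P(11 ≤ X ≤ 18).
(a) E[X] = 14.6400, Var(X) = 14.6400
(b) P(X = 11) = 0.072732
(c) P(X ≤ 18) = 0.843957
(d) P(11 ≤ X ≤ 18) = 0.706918

We have X ~ Poisson(λ=14.64).

(a) Moments:
E[X] = 14.6400
Var(X) = 14.6400
σ = √Var(X) = 3.8262

(b) Point probability using PMF:
P(X = 11) = 0.072732

(c) Cumulative probability using CDF:
P(X ≤ 18) = F(18) = 0.843957

(d) Range probability:
P(11 ≤ X ≤ 18) = P(X ≤ 18) - P(X ≤ 10)
                   = F(18) - F(10)
                   = 0.843957 - 0.137039
                   = 0.706918

This means approximately 70.7% of outcomes fall in the interval [11, 18].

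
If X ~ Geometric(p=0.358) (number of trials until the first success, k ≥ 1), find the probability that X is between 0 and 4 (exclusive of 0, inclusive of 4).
0.830121

We have X ~ Geometric(p=0.358) (number of trials until the first success, k ≥ 1).

To find P(0 < X ≤ 4), we use:
P(0 < X ≤ 4) = P(X ≤ 4) - P(X ≤ 0)
                 = F(4) - F(0)
                 = 0.830121 - 0.000000
                 = 0.830121

So there's approximately a 83.0% chance that X falls in this range.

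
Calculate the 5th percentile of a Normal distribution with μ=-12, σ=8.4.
-25.8168

We have X ~ Normal(μ=-12, σ=8.4).

We want to find x such that P(X ≤ x) = 0.05.

This is the 5th percentile, which means 5% of values fall below this point.

Using the inverse CDF (quantile function):
x = F⁻¹(0.05) = -25.8168

Verification: P(X ≤ -25.8168) = 0.05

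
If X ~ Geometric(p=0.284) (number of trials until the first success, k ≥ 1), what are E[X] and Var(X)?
E[X] = 3.5211, Var(X) = 8.8772

We have X ~ Geometric(p=0.284) (number of trials until the first success, k ≥ 1).

For a Geometric distribution with p=0.284 (number of trials until the first success, k ≥ 1):

Expected value:
E[X] = 3.5211

Variance:
Var(X) = 8.8772

Standard deviation:
σ = √Var(X) = 2.9795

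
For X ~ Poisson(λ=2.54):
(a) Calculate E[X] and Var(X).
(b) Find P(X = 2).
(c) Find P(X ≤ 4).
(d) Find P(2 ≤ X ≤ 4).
(a) E[X] = 2.5400, Var(X) = 2.5400
(b) P(X = 2) = 0.254407
(c) P(X ≤ 4) = 0.885770
(d) P(2 ≤ X ≤ 4) = 0.606583

We have X ~ Poisson(λ=2.54).

(a) Moments:
E[X] = 2.5400
Var(X) = 2.5400
σ = √Var(X) = 1.5937

(b) Point probability using PMF:
P(X = 2) = 0.254407

(c) Cumulative probability using CDF:
P(X ≤ 4) = F(4) = 0.885770

(d) Range probability:
P(2 ≤ X ≤ 4) = P(X ≤ 4) - P(X ≤ 1)
                   = F(4) - F(1)
                   = 0.885770 - 0.279187
                   = 0.606583

This means approximately 60.7% of outcomes fall in the interval [2, 4].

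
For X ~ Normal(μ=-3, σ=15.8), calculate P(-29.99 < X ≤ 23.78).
0.911159

We have X ~ Normal(μ=-3, σ=15.8).

To find P(-29.99 < X ≤ 23.78), we use:
P(-29.99 < X ≤ 23.78) = P(X ≤ 23.78) - P(X ≤ -29.99)
                 = F(23.78) - F(-29.99)
                 = 0.954956 - 0.043797
                 = 0.911159

So there's approximately a 91.1% chance that X falls in this range.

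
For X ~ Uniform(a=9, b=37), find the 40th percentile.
20.2000

We have X ~ Uniform(a=9, b=37).

We want to find x such that P(X ≤ x) = 0.4.

This is the 40th percentile, which means 40% of values fall below this point.

Using the inverse CDF (quantile function):
x = F⁻¹(0.4) = 20.2000

Verification: P(X ≤ 20.2000) = 0.4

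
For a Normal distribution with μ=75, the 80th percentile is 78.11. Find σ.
σ = 3.6952

For X ~ Normal(μ, σ), the p-th percentile satisfies x = μ + z_p × σ,
where z_p = Φ⁻¹(p) is the standard normal quantile.

Step 1: z_{0.8} = Φ⁻¹(0.8) = 0.8416

Step 2: Solve for σ:
78.11 = 75 + 0.8416 × σ
σ = (78.11 - 75) / 0.8416
σ = 3.11 / 0.8416
σ = 3.6952

Verification: μ + z × σ = 75 + 0.8416 × 3.6952 = 78.11 ✓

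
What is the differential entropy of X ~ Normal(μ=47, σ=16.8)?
4.2403 nats

We have X ~ Normal(μ=47, σ=16.8).

The differential entropy measures the uncertainty or information content of the distribution.

For a Normal distribution with μ=47, σ=16.8:
h(X) = 4.2403 nats

(In bits, this would be 6.1175 bits.)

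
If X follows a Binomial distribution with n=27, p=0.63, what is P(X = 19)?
0.120075

We have X ~ Binomial(n=27, p=0.63).

For a Binomial distribution, the PMF gives us the probability of each outcome.

Using the PMF formula:
P(X = 19) = 0.120075

Rounded to 4 decimal places: 0.1201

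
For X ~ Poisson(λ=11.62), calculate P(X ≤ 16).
0.918036

We have X ~ Poisson(λ=11.62).

The CDF gives us P(X ≤ k).

Using the CDF:
P(X ≤ 16) = 0.918036

This means there's approximately a 91.8% chance that X is at most 16.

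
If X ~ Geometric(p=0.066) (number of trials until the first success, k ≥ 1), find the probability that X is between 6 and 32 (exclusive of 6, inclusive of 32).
0.551381

We have X ~ Geometric(p=0.066) (number of trials until the first success, k ≥ 1).

To find P(6 < X ≤ 32), we use:
P(6 < X ≤ 32) = P(X ≤ 32) - P(X ≤ 6)
                 = F(32) - F(6)
                 = 0.887514 - 0.336133
                 = 0.551381

So there's approximately a 55.1% chance that X falls in this range.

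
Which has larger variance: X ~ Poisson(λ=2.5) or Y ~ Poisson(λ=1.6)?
X has larger variance (2.5000 > 1.6000)

Compute the variance for each distribution:

X ~ Poisson(λ=2.5):
Var(X) = 2.5000

Y ~ Poisson(λ=1.6):
Var(Y) = 1.6000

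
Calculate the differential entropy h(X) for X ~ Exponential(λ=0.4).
1.9163 nats

We have X ~ Exponential(λ=0.4).

The differential entropy measures the uncertainty or information content of the distribution.

For an Exponential distribution with λ=0.4:
h(X) = 1.9163 nats

(In bits, this would be 2.7646 bits.)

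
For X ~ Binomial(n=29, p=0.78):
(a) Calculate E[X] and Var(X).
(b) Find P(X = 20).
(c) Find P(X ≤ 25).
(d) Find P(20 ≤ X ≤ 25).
(a) E[X] = 22.6200, Var(X) = 4.9764
(b) P(X = 20) = 0.084013
(c) P(X ≤ 25) = 0.908316
(d) P(20 ≤ X ≤ 25) = 0.822874

We have X ~ Binomial(n=29, p=0.78).

(a) Moments:
E[X] = 22.6200
Var(X) = 4.9764
σ = √Var(X) = 2.2308

(b) Point probability using PMF:
P(X = 20) = 0.084013

(c) Cumulative probability using CDF:
P(X ≤ 25) = F(25) = 0.908316

(d) Range probability:
P(20 ≤ X ≤ 25) = P(X ≤ 25) - P(X ≤ 19)
                   = F(25) - F(19)
                   = 0.908316 - 0.085443
                   = 0.822874

This means approximately 82.3% of outcomes fall in the interval [20, 25].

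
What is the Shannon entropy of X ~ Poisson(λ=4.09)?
2.0985 nats

We have X ~ Poisson(λ=4.09).

The Shannon entropy measures the uncertainty or information content of the distribution.

For a Poisson distribution with λ=4.09:
H(X) = 2.0985 nats

(In bits, this would be 3.0275 bits.)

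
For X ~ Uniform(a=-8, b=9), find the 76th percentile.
4.9200

We have X ~ Uniform(a=-8, b=9).

We want to find x such that P(X ≤ x) = 0.76.

This is the 76th percentile, which means 76% of values fall below this point.

Using the inverse CDF (quantile function):
x = F⁻¹(0.76) = 4.9200

Verification: P(X ≤ 4.9200) = 0.76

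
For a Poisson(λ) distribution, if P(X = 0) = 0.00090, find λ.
λ = 7.0131

For a Poisson(λ) distribution, the PMF at 0 is:
P(X = 0) = λ^0 e^(-λ) / 0! = e^(-λ)

Given P(X = 0) = 0.00090:
e^(-λ) = 0.00090
-λ = ln(0.00090)
λ = -ln(0.00090) = 7.0131

Verification: e^(-7.0131) = 0.00090 ✓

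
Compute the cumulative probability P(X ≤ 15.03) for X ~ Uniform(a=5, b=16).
0.911818

We have X ~ Uniform(a=5, b=16).

The CDF gives us P(X ≤ k).

Using the CDF:
P(X ≤ 15.03) = 0.911818

This means there's approximately a 91.2% chance that X is at most 15.03.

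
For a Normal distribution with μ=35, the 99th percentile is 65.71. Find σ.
σ = 13.2009

For X ~ Normal(μ, σ), the p-th percentile satisfies x = μ + z_p × σ,
where z_p = Φ⁻¹(p) is the standard normal quantile.

Step 1: z_{0.99} = Φ⁻¹(0.99) = 2.3263

Step 2: Solve for σ:
65.71 = 35 + 2.3263 × σ
σ = (65.71 - 35) / 2.3263
σ = 30.71 / 2.3263
σ = 13.2009

Verification: μ + z × σ = 35 + 2.3263 × 13.2009 = 65.71 ✓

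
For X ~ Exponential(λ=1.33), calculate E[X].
0.7519

We have X ~ Exponential(λ=1.33).

For an Exponential distribution with λ=1.33:
E[X] = 0.7519

This is the expected (average) value of X.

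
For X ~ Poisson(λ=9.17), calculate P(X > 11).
0.213790

We have X ~ Poisson(λ=9.17).

P(X > 11) = 1 - P(X ≤ 11)
                = 1 - F(11)
                = 1 - 0.786210
                = 0.213790

So there's approximately a 21.4% chance that X exceeds 11.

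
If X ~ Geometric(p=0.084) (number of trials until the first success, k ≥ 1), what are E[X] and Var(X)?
E[X] = 11.9048, Var(X) = 129.8186

We have X ~ Geometric(p=0.084) (number of trials until the first success, k ≥ 1).

For a Geometric distribution with p=0.084 (number of trials until the first success, k ≥ 1):

Expected value:
E[X] = 11.9048

Variance:
Var(X) = 129.8186

Standard deviation:
σ = √Var(X) = 11.3938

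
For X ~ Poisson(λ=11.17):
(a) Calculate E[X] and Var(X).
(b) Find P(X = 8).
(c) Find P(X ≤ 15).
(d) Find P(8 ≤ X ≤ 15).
(a) E[X] = 11.1700, Var(X) = 11.1700
(b) P(X = 8) = 0.084691
(c) P(X ≤ 15) = 0.898046
(d) P(8 ≤ X ≤ 15) = 0.765497

We have X ~ Poisson(λ=11.17).

(a) Moments:
E[X] = 11.1700
Var(X) = 11.1700
σ = √Var(X) = 3.3422

(b) Point probability using PMF:
P(X = 8) = 0.084691

(c) Cumulative probability using CDF:
P(X ≤ 15) = F(15) = 0.898046

(d) Range probability:
P(8 ≤ X ≤ 15) = P(X ≤ 15) - P(X ≤ 7)
                   = F(15) - F(7)
                   = 0.898046 - 0.132549
                   = 0.765497

This means approximately 76.5% of outcomes fall in the interval [8, 15].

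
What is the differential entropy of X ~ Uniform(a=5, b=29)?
3.1781 nats

We have X ~ Uniform(a=5, b=29).

The differential entropy measures the uncertainty or information content of the distribution.

For a Uniform distribution with a=5, b=29:
h(X) = 3.1781 nats

(In bits, this would be 4.5850 bits.)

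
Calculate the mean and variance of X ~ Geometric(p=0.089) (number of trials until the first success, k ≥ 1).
E[X] = 11.2360, Var(X) = 115.0107

We have X ~ Geometric(p=0.089) (number of trials until the first success, k ≥ 1).

For a Geometric distribution with p=0.089 (number of trials until the first success, k ≥ 1):

Expected value:
E[X] = 11.2360

Variance:
Var(X) = 115.0107

Standard deviation:
σ = √Var(X) = 10.7243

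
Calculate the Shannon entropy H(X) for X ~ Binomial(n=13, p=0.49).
2.0075 nats

We have X ~ Binomial(n=13, p=0.49).

The Shannon entropy measures the uncertainty or information content of the distribution.

For a Binomial distribution with n=13, p=0.49:
H(X) = 2.0075 nats

(In bits, this would be 2.8961 bits.)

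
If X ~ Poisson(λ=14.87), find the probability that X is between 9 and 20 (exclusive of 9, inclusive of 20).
0.848169

We have X ~ Poisson(λ=14.87).

To find P(9 < X ≤ 20), we use:
P(9 < X ≤ 20) = P(X ≤ 20) - P(X ≤ 9)
                 = F(20) - F(9)
                 = 0.922347 - 0.074178
                 = 0.848169

So there's approximately a 84.8% chance that X falls in this range.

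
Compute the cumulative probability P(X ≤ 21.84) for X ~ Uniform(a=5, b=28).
0.732174

We have X ~ Uniform(a=5, b=28).

The CDF gives us P(X ≤ k).

Using the CDF:
P(X ≤ 21.84) = 0.732174

This means there's approximately a 73.2% chance that X is at most 21.84.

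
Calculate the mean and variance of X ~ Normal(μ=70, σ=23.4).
E[X] = 70.0000, Var(X) = 547.5600

We have X ~ Normal(μ=70, σ=23.4).

For a Normal distribution with μ=70, σ=23.4:

Expected value:
E[X] = 70.0000

Variance:
Var(X) = 547.5600

Standard deviation:
σ = √Var(X) = 23.4000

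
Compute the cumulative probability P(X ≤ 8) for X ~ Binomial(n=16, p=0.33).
0.953031

We have X ~ Binomial(n=16, p=0.33).

The CDF gives us P(X ≤ k).

Using the CDF:
P(X ≤ 8) = 0.953031

This means there's approximately a 95.3% chance that X is at most 8.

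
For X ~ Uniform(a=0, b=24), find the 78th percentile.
18.7200

We have X ~ Uniform(a=0, b=24).

We want to find x such that P(X ≤ x) = 0.78.

This is the 78th percentile, which means 78% of values fall below this point.

Using the inverse CDF (quantile function):
x = F⁻¹(0.78) = 18.7200

Verification: P(X ≤ 18.7200) = 0.78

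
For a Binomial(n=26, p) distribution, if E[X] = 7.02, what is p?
p = 0.27

For a Binomial(n, p) distribution:
E[X] = n × p

Given n = 26 and E[X] = 7.02:
7.02 = 26 × p
p = 7.02 / 26 = 0.27

Verification: Binomial(26, 0.27) has E[X] = 7.02 ✓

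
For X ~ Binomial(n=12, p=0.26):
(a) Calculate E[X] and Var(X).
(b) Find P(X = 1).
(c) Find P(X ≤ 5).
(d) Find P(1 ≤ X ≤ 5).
(a) E[X] = 3.1200, Var(X) = 2.3088
(b) P(X = 1) = 0.113685
(c) P(X ≤ 5) = 0.935376
(d) P(1 ≤ X ≤ 5) = 0.908412

We have X ~ Binomial(n=12, p=0.26).

(a) Moments:
E[X] = 3.1200
Var(X) = 2.3088
σ = √Var(X) = 1.5195

(b) Point probability using PMF:
P(X = 1) = 0.113685

(c) Cumulative probability using CDF:
P(X ≤ 5) = F(5) = 0.935376

(d) Range probability:
P(1 ≤ X ≤ 5) = P(X ≤ 5) - P(X ≤ 0)
                   = F(5) - F(0)
                   = 0.935376 - 0.026964
                   = 0.908412

This means approximately 90.8% of outcomes fall in the interval [1, 5].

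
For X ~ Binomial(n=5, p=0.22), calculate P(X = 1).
0.407166

We have X ~ Binomial(n=5, p=0.22).

For a Binomial distribution, the PMF gives us the probability of each outcome.

Using the PMF formula:
P(X = 1) = 0.407166

Rounded to 4 decimal places: 0.4072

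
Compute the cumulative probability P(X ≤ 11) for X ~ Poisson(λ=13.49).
0.305386

We have X ~ Poisson(λ=13.49).

The CDF gives us P(X ≤ k).

Using the CDF:
P(X ≤ 11) = 0.305386

This means there's approximately a 30.5% chance that X is at most 11.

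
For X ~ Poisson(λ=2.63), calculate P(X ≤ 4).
0.873147

We have X ~ Poisson(λ=2.63).

The CDF gives us P(X ≤ k).

Using the CDF:
P(X ≤ 4) = 0.873147

This means there's approximately a 87.3% chance that X is at most 4.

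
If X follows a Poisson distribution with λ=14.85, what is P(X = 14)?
0.103392

We have X ~ Poisson(λ=14.85).

For a Poisson distribution, the PMF gives us the probability of each outcome.

Using the PMF formula:
P(X = 14) = 0.103392

Rounded to 4 decimal places: 0.1034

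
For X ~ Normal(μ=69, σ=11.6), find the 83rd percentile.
80.0683

We have X ~ Normal(μ=69, σ=11.6).

We want to find x such that P(X ≤ x) = 0.83.

This is the 83rd percentile, which means 83% of values fall below this point.

Using the inverse CDF (quantile function):
x = F⁻¹(0.83) = 80.0683

Verification: P(X ≤ 80.0683) = 0.83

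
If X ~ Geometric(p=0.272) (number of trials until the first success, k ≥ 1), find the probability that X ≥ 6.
0.204483

We have X ~ Geometric(p=0.272) (number of trials until the first success, k ≥ 1).

For discrete distributions, P(X ≥ 6) = 1 - P(X ≤ 5).

P(X ≤ 5) = 0.795517
P(X ≥ 6) = 1 - 0.795517 = 0.204483

So there's approximately a 20.4% chance that X is at least 6.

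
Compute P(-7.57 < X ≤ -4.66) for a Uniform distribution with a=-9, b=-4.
0.582000

We have X ~ Uniform(a=-9, b=-4).

To find P(-7.57 < X ≤ -4.66), we use:
P(-7.57 < X ≤ -4.66) = P(X ≤ -4.66) - P(X ≤ -7.57)
                 = F(-4.66) - F(-7.57)
                 = 0.868000 - 0.286000
                 = 0.582000

So there's approximately a 58.2% chance that X falls in this range.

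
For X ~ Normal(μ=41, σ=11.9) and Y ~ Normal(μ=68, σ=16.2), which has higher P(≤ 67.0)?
X has higher probability (P(X ≤ 67.0) = 0.9856 > P(Y ≤ 67.0) = 0.4754)

Compute P(≤ 67.0) for each distribution:

X ~ Normal(μ=41, σ=11.9):
P(X ≤ 67.0) = 0.9856

Y ~ Normal(μ=68, σ=16.2):
P(Y ≤ 67.0) = 0.4754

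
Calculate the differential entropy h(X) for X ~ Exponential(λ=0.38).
1.9676 nats

We have X ~ Exponential(λ=0.38).

The differential entropy measures the uncertainty or information content of the distribution.

For an Exponential distribution with λ=0.38:
h(X) = 1.9676 nats

(In bits, this would be 2.8386 bits.)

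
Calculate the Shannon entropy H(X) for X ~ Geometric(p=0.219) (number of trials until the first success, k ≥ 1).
2.4002 nats

We have X ~ Geometric(p=0.219) (number of trials until the first success, k ≥ 1).

The Shannon entropy measures the uncertainty or information content of the distribution.

For a Geometric distribution with p=0.219 (number of trials until the first success, k ≥ 1):
H(X) = 2.4002 nats

(In bits, this would be 3.4627 bits.)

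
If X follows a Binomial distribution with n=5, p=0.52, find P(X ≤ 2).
0.462540

We have X ~ Binomial(n=5, p=0.52).

The CDF gives us P(X ≤ k).

Using the CDF:
P(X ≤ 2) = 0.462540

This means there's approximately a 46.3% chance that X is at most 2.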